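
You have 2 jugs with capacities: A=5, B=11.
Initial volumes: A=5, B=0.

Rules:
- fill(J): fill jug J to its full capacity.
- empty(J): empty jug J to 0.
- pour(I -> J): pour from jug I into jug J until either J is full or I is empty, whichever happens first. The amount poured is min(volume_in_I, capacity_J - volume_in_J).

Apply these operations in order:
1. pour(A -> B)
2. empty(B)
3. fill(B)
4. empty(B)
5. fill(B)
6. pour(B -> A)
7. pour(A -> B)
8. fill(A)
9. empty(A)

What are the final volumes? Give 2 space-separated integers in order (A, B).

Answer: 0 11

Derivation:
Step 1: pour(A -> B) -> (A=0 B=5)
Step 2: empty(B) -> (A=0 B=0)
Step 3: fill(B) -> (A=0 B=11)
Step 4: empty(B) -> (A=0 B=0)
Step 5: fill(B) -> (A=0 B=11)
Step 6: pour(B -> A) -> (A=5 B=6)
Step 7: pour(A -> B) -> (A=0 B=11)
Step 8: fill(A) -> (A=5 B=11)
Step 9: empty(A) -> (A=0 B=11)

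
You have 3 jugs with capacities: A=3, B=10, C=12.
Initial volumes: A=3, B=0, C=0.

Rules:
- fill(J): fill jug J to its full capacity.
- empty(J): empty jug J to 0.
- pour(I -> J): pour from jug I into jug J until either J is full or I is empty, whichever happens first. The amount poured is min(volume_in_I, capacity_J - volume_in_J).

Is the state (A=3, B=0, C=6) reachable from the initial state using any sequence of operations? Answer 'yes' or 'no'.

BFS from (A=3, B=0, C=0):
  1. pour(A -> C) -> (A=0 B=0 C=3)
  2. fill(A) -> (A=3 B=0 C=3)
  3. pour(A -> C) -> (A=0 B=0 C=6)
  4. fill(A) -> (A=3 B=0 C=6)
Target reached → yes.

Answer: yes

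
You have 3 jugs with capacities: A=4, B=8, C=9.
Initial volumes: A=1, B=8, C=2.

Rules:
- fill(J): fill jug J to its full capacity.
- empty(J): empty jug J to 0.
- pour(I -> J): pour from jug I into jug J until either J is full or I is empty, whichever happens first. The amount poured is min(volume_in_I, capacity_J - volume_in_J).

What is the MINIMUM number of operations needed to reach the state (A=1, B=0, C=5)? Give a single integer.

Answer: 5

Derivation:
BFS from (A=1, B=8, C=2). One shortest path:
  1. empty(A) -> (A=0 B=8 C=2)
  2. pour(B -> C) -> (A=0 B=1 C=9)
  3. pour(C -> A) -> (A=4 B=1 C=5)
  4. empty(A) -> (A=0 B=1 C=5)
  5. pour(B -> A) -> (A=1 B=0 C=5)
Reached target in 5 moves.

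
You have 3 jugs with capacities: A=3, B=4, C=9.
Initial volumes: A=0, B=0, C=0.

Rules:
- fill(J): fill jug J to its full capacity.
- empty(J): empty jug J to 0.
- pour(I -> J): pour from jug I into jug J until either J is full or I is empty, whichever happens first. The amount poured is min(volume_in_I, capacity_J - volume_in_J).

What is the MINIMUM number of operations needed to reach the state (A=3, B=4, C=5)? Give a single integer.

Answer: 3

Derivation:
BFS from (A=0, B=0, C=0). One shortest path:
  1. fill(A) -> (A=3 B=0 C=0)
  2. fill(C) -> (A=3 B=0 C=9)
  3. pour(C -> B) -> (A=3 B=4 C=5)
Reached target in 3 moves.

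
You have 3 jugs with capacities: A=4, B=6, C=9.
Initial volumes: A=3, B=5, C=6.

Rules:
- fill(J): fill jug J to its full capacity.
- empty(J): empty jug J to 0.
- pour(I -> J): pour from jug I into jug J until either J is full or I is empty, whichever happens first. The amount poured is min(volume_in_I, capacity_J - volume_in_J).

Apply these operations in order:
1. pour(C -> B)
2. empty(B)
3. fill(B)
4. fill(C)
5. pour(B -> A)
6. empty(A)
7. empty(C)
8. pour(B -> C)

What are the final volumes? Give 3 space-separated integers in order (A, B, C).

Step 1: pour(C -> B) -> (A=3 B=6 C=5)
Step 2: empty(B) -> (A=3 B=0 C=5)
Step 3: fill(B) -> (A=3 B=6 C=5)
Step 4: fill(C) -> (A=3 B=6 C=9)
Step 5: pour(B -> A) -> (A=4 B=5 C=9)
Step 6: empty(A) -> (A=0 B=5 C=9)
Step 7: empty(C) -> (A=0 B=5 C=0)
Step 8: pour(B -> C) -> (A=0 B=0 C=5)

Answer: 0 0 5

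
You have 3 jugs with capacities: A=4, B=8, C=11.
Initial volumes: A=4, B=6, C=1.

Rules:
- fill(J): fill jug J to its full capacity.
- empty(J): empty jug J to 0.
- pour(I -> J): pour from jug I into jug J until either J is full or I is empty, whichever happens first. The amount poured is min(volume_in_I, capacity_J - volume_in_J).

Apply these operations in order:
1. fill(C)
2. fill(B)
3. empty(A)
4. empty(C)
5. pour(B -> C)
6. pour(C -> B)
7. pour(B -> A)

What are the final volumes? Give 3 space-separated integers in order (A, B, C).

Step 1: fill(C) -> (A=4 B=6 C=11)
Step 2: fill(B) -> (A=4 B=8 C=11)
Step 3: empty(A) -> (A=0 B=8 C=11)
Step 4: empty(C) -> (A=0 B=8 C=0)
Step 5: pour(B -> C) -> (A=0 B=0 C=8)
Step 6: pour(C -> B) -> (A=0 B=8 C=0)
Step 7: pour(B -> A) -> (A=4 B=4 C=0)

Answer: 4 4 0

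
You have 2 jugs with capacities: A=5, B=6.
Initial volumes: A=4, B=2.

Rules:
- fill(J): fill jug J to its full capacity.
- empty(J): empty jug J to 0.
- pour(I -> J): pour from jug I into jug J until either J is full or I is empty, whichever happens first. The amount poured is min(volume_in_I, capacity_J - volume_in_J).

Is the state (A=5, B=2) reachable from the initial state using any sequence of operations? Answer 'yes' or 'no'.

Answer: yes

Derivation:
BFS from (A=4, B=2):
  1. fill(A) -> (A=5 B=2)
Target reached → yes.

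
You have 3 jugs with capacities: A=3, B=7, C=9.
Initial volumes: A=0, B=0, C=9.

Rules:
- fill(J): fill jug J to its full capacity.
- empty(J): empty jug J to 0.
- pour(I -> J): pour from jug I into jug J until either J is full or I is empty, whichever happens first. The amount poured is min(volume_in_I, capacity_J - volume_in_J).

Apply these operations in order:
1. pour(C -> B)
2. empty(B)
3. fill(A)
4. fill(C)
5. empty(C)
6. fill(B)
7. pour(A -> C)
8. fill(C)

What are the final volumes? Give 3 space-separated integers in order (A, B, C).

Answer: 0 7 9

Derivation:
Step 1: pour(C -> B) -> (A=0 B=7 C=2)
Step 2: empty(B) -> (A=0 B=0 C=2)
Step 3: fill(A) -> (A=3 B=0 C=2)
Step 4: fill(C) -> (A=3 B=0 C=9)
Step 5: empty(C) -> (A=3 B=0 C=0)
Step 6: fill(B) -> (A=3 B=7 C=0)
Step 7: pour(A -> C) -> (A=0 B=7 C=3)
Step 8: fill(C) -> (A=0 B=7 C=9)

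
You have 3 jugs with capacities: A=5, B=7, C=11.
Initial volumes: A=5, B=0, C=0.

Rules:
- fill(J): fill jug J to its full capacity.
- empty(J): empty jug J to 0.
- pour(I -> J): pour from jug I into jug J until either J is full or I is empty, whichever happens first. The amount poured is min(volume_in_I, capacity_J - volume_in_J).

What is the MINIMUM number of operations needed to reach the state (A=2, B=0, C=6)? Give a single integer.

Answer: 8

Derivation:
BFS from (A=5, B=0, C=0). One shortest path:
  1. empty(A) -> (A=0 B=0 C=0)
  2. fill(B) -> (A=0 B=7 C=0)
  3. fill(C) -> (A=0 B=7 C=11)
  4. pour(B -> A) -> (A=5 B=2 C=11)
  5. empty(A) -> (A=0 B=2 C=11)
  6. pour(C -> A) -> (A=5 B=2 C=6)
  7. empty(A) -> (A=0 B=2 C=6)
  8. pour(B -> A) -> (A=2 B=0 C=6)
Reached target in 8 moves.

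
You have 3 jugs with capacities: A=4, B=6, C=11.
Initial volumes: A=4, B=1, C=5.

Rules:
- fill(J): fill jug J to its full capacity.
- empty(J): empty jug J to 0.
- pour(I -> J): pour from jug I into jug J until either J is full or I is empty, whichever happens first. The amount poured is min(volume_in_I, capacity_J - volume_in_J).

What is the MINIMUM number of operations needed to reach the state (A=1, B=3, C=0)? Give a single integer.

BFS from (A=4, B=1, C=5). One shortest path:
  1. pour(A -> C) -> (A=0 B=1 C=9)
  2. pour(B -> A) -> (A=1 B=0 C=9)
  3. pour(C -> B) -> (A=1 B=6 C=3)
  4. empty(B) -> (A=1 B=0 C=3)
  5. pour(C -> B) -> (A=1 B=3 C=0)
Reached target in 5 moves.

Answer: 5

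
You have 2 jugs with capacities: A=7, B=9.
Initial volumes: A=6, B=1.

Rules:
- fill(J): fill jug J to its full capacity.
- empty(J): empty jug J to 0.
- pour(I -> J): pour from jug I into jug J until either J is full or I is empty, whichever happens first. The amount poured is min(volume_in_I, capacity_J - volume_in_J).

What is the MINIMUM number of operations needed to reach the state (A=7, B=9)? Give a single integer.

BFS from (A=6, B=1). One shortest path:
  1. fill(A) -> (A=7 B=1)
  2. fill(B) -> (A=7 B=9)
Reached target in 2 moves.

Answer: 2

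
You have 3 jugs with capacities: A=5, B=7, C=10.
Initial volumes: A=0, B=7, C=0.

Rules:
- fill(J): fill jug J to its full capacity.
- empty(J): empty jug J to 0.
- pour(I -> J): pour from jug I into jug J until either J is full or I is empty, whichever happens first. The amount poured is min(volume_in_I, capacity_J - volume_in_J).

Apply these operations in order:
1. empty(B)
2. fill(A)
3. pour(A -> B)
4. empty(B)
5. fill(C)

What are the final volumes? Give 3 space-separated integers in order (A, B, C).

Answer: 0 0 10

Derivation:
Step 1: empty(B) -> (A=0 B=0 C=0)
Step 2: fill(A) -> (A=5 B=0 C=0)
Step 3: pour(A -> B) -> (A=0 B=5 C=0)
Step 4: empty(B) -> (A=0 B=0 C=0)
Step 5: fill(C) -> (A=0 B=0 C=10)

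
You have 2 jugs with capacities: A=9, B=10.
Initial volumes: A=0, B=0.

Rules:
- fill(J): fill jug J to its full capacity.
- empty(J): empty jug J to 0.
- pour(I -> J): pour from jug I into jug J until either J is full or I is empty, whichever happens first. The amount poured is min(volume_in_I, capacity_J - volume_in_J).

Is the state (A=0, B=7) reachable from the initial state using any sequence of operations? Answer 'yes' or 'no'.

BFS from (A=0, B=0):
  1. fill(A) -> (A=9 B=0)
  2. pour(A -> B) -> (A=0 B=9)
  3. fill(A) -> (A=9 B=9)
  4. pour(A -> B) -> (A=8 B=10)
  5. empty(B) -> (A=8 B=0)
  6. pour(A -> B) -> (A=0 B=8)
  7. fill(A) -> (A=9 B=8)
  8. pour(A -> B) -> (A=7 B=10)
  9. empty(B) -> (A=7 B=0)
  10. pour(A -> B) -> (A=0 B=7)
Target reached → yes.

Answer: yes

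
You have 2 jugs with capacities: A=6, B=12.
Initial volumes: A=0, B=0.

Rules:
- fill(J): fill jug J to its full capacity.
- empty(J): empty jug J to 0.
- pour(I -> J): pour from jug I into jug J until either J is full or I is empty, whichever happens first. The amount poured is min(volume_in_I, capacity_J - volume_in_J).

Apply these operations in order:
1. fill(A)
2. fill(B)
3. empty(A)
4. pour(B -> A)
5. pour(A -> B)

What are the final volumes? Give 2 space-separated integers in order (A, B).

Answer: 0 12

Derivation:
Step 1: fill(A) -> (A=6 B=0)
Step 2: fill(B) -> (A=6 B=12)
Step 3: empty(A) -> (A=0 B=12)
Step 4: pour(B -> A) -> (A=6 B=6)
Step 5: pour(A -> B) -> (A=0 B=12)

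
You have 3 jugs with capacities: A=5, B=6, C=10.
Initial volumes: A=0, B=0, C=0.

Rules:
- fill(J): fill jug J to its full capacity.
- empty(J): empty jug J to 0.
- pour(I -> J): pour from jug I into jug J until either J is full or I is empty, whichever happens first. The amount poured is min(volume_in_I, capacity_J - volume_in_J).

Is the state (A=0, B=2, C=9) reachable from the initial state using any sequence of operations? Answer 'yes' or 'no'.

Answer: yes

Derivation:
BFS from (A=0, B=0, C=0):
  1. fill(A) -> (A=5 B=0 C=0)
  2. fill(B) -> (A=5 B=6 C=0)
  3. pour(B -> C) -> (A=5 B=0 C=6)
  4. pour(A -> C) -> (A=1 B=0 C=10)
  5. pour(C -> B) -> (A=1 B=6 C=4)
  6. pour(B -> A) -> (A=5 B=2 C=4)
  7. pour(A -> C) -> (A=0 B=2 C=9)
Target reached → yes.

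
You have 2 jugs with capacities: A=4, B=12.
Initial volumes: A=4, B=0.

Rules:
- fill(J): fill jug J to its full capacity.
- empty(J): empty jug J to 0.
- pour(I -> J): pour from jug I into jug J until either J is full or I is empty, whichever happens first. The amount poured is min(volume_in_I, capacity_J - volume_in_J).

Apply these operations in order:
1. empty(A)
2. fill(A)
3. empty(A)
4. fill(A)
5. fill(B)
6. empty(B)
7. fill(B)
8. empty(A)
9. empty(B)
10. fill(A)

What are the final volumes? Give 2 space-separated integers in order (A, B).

Step 1: empty(A) -> (A=0 B=0)
Step 2: fill(A) -> (A=4 B=0)
Step 3: empty(A) -> (A=0 B=0)
Step 4: fill(A) -> (A=4 B=0)
Step 5: fill(B) -> (A=4 B=12)
Step 6: empty(B) -> (A=4 B=0)
Step 7: fill(B) -> (A=4 B=12)
Step 8: empty(A) -> (A=0 B=12)
Step 9: empty(B) -> (A=0 B=0)
Step 10: fill(A) -> (A=4 B=0)

Answer: 4 0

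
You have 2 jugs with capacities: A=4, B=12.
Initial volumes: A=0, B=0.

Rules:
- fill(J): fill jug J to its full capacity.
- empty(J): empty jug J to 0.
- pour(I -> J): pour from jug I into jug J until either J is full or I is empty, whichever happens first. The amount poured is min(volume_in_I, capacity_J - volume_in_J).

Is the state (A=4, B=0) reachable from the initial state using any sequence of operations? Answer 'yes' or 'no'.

Answer: yes

Derivation:
BFS from (A=0, B=0):
  1. fill(A) -> (A=4 B=0)
Target reached → yes.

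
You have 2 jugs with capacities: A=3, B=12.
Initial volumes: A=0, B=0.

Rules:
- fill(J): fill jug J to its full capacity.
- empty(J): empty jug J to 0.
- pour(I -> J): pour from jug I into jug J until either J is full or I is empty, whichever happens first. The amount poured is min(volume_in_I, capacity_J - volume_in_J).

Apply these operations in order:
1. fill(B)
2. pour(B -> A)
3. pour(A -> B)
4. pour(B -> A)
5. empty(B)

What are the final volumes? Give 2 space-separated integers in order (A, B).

Answer: 3 0

Derivation:
Step 1: fill(B) -> (A=0 B=12)
Step 2: pour(B -> A) -> (A=3 B=9)
Step 3: pour(A -> B) -> (A=0 B=12)
Step 4: pour(B -> A) -> (A=3 B=9)
Step 5: empty(B) -> (A=3 B=0)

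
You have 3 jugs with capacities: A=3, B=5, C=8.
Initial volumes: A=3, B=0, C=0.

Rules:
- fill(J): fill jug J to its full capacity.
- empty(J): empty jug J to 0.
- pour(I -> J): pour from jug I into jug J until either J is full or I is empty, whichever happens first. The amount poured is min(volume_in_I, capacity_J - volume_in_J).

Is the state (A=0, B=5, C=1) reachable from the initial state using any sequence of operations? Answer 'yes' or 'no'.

Answer: yes

Derivation:
BFS from (A=3, B=0, C=0):
  1. pour(A -> B) -> (A=0 B=3 C=0)
  2. fill(A) -> (A=3 B=3 C=0)
  3. pour(A -> B) -> (A=1 B=5 C=0)
  4. pour(A -> C) -> (A=0 B=5 C=1)
Target reached → yes.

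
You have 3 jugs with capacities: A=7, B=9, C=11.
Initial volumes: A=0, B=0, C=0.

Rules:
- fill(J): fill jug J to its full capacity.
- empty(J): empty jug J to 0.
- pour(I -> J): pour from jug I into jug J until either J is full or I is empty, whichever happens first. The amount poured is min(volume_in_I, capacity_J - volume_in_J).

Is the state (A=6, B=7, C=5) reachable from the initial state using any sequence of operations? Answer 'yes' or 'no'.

BFS explored all 480 reachable states.
Reachable set includes: (0,0,0), (0,0,1), (0,0,2), (0,0,3), (0,0,4), (0,0,5), (0,0,6), (0,0,7), (0,0,8), (0,0,9), (0,0,10), (0,0,11) ...
Target (A=6, B=7, C=5) not in reachable set → no.

Answer: no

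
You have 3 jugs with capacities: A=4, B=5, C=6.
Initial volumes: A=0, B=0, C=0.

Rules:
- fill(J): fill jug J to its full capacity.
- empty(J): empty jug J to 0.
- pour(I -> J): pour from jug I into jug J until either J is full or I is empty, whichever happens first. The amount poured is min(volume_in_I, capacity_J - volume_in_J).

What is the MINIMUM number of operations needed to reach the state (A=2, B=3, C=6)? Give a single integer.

BFS from (A=0, B=0, C=0). One shortest path:
  1. fill(C) -> (A=0 B=0 C=6)
  2. pour(C -> A) -> (A=4 B=0 C=2)
  3. pour(A -> B) -> (A=0 B=4 C=2)
  4. pour(C -> A) -> (A=2 B=4 C=0)
  5. pour(B -> C) -> (A=2 B=0 C=4)
  6. fill(B) -> (A=2 B=5 C=4)
  7. pour(B -> C) -> (A=2 B=3 C=6)
Reached target in 7 moves.

Answer: 7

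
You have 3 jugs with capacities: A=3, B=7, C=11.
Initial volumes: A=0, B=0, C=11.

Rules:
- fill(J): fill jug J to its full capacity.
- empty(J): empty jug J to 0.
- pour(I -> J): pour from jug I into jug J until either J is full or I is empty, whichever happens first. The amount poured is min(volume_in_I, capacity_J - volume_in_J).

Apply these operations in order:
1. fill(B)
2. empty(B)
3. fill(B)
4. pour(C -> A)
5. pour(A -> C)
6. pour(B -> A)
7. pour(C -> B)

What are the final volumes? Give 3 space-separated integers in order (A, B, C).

Step 1: fill(B) -> (A=0 B=7 C=11)
Step 2: empty(B) -> (A=0 B=0 C=11)
Step 3: fill(B) -> (A=0 B=7 C=11)
Step 4: pour(C -> A) -> (A=3 B=7 C=8)
Step 5: pour(A -> C) -> (A=0 B=7 C=11)
Step 6: pour(B -> A) -> (A=3 B=4 C=11)
Step 7: pour(C -> B) -> (A=3 B=7 C=8)

Answer: 3 7 8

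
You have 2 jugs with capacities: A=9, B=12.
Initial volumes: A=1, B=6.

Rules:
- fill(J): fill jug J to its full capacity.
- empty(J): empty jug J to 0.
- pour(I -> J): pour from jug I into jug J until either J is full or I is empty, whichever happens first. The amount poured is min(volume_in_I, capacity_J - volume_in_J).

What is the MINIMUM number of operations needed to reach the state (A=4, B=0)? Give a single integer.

BFS from (A=1, B=6). One shortest path:
  1. fill(B) -> (A=1 B=12)
  2. pour(B -> A) -> (A=9 B=4)
  3. empty(A) -> (A=0 B=4)
  4. pour(B -> A) -> (A=4 B=0)
Reached target in 4 moves.

Answer: 4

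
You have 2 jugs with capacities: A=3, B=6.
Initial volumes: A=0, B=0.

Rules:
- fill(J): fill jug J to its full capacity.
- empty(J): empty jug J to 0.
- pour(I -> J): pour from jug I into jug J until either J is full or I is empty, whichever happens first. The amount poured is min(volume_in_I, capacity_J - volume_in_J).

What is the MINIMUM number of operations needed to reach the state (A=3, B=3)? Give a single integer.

Answer: 2

Derivation:
BFS from (A=0, B=0). One shortest path:
  1. fill(B) -> (A=0 B=6)
  2. pour(B -> A) -> (A=3 B=3)
Reached target in 2 moves.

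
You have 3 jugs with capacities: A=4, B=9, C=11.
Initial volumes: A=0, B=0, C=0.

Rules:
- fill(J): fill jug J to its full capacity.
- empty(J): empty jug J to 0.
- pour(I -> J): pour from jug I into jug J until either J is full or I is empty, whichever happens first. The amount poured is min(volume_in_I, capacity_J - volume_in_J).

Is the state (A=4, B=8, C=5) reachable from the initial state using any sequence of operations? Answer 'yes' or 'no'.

Answer: yes

Derivation:
BFS from (A=0, B=0, C=0):
  1. fill(A) -> (A=4 B=0 C=0)
  2. fill(B) -> (A=4 B=9 C=0)
  3. pour(B -> C) -> (A=4 B=0 C=9)
  4. pour(A -> B) -> (A=0 B=4 C=9)
  5. fill(A) -> (A=4 B=4 C=9)
  6. pour(A -> B) -> (A=0 B=8 C=9)
  7. pour(C -> A) -> (A=4 B=8 C=5)
Target reached → yes.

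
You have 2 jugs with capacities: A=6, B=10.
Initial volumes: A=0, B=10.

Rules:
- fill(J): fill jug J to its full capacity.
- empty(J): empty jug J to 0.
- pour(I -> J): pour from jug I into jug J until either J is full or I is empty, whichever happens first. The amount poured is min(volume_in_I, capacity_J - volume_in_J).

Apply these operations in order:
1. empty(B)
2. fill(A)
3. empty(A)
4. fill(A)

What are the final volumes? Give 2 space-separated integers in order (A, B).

Step 1: empty(B) -> (A=0 B=0)
Step 2: fill(A) -> (A=6 B=0)
Step 3: empty(A) -> (A=0 B=0)
Step 4: fill(A) -> (A=6 B=0)

Answer: 6 0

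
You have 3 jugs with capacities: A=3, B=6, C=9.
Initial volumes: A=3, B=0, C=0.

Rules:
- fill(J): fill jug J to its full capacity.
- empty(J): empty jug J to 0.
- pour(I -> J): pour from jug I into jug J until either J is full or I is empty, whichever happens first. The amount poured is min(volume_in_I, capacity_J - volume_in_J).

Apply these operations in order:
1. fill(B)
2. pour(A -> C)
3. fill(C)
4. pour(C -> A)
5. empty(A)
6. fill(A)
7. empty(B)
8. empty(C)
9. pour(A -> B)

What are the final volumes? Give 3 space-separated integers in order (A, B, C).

Step 1: fill(B) -> (A=3 B=6 C=0)
Step 2: pour(A -> C) -> (A=0 B=6 C=3)
Step 3: fill(C) -> (A=0 B=6 C=9)
Step 4: pour(C -> A) -> (A=3 B=6 C=6)
Step 5: empty(A) -> (A=0 B=6 C=6)
Step 6: fill(A) -> (A=3 B=6 C=6)
Step 7: empty(B) -> (A=3 B=0 C=6)
Step 8: empty(C) -> (A=3 B=0 C=0)
Step 9: pour(A -> B) -> (A=0 B=3 C=0)

Answer: 0 3 0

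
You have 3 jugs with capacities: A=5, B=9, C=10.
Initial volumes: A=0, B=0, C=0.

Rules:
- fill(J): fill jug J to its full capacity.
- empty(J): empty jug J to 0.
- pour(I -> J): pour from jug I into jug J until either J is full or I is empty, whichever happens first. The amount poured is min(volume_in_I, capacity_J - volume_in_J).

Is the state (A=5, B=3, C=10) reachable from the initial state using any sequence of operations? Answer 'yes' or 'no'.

BFS from (A=0, B=0, C=0):
  1. fill(B) -> (A=0 B=9 C=0)
  2. pour(B -> A) -> (A=5 B=4 C=0)
  3. pour(B -> C) -> (A=5 B=0 C=4)
  4. fill(B) -> (A=5 B=9 C=4)
  5. pour(B -> C) -> (A=5 B=3 C=10)
Target reached → yes.

Answer: yes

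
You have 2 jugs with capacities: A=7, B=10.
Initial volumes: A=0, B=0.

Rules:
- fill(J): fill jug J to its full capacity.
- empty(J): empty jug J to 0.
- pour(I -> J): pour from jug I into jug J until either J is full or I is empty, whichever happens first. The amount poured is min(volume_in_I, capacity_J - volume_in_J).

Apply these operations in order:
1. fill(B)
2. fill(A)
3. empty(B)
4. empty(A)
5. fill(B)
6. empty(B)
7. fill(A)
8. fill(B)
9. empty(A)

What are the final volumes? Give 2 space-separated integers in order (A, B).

Step 1: fill(B) -> (A=0 B=10)
Step 2: fill(A) -> (A=7 B=10)
Step 3: empty(B) -> (A=7 B=0)
Step 4: empty(A) -> (A=0 B=0)
Step 5: fill(B) -> (A=0 B=10)
Step 6: empty(B) -> (A=0 B=0)
Step 7: fill(A) -> (A=7 B=0)
Step 8: fill(B) -> (A=7 B=10)
Step 9: empty(A) -> (A=0 B=10)

Answer: 0 10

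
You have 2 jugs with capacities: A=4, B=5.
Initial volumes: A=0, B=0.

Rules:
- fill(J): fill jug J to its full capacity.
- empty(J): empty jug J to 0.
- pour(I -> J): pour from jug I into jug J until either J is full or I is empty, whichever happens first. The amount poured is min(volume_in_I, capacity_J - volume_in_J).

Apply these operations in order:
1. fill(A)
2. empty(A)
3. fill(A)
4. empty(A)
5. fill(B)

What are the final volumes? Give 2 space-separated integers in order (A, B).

Answer: 0 5

Derivation:
Step 1: fill(A) -> (A=4 B=0)
Step 2: empty(A) -> (A=0 B=0)
Step 3: fill(A) -> (A=4 B=0)
Step 4: empty(A) -> (A=0 B=0)
Step 5: fill(B) -> (A=0 B=5)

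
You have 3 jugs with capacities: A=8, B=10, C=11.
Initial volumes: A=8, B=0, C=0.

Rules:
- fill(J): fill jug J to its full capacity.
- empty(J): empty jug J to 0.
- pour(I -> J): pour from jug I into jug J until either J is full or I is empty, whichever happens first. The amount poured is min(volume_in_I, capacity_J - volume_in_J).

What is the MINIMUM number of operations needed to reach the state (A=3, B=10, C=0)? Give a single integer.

Answer: 6

Derivation:
BFS from (A=8, B=0, C=0). One shortest path:
  1. empty(A) -> (A=0 B=0 C=0)
  2. fill(B) -> (A=0 B=10 C=0)
  3. fill(C) -> (A=0 B=10 C=11)
  4. pour(C -> A) -> (A=8 B=10 C=3)
  5. empty(A) -> (A=0 B=10 C=3)
  6. pour(C -> A) -> (A=3 B=10 C=0)
Reached target in 6 moves.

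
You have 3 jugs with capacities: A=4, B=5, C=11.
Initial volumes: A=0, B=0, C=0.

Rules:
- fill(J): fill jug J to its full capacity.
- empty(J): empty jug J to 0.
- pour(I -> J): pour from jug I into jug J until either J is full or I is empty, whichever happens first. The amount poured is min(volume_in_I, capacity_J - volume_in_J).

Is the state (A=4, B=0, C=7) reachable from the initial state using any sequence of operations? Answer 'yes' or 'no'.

Answer: yes

Derivation:
BFS from (A=0, B=0, C=0):
  1. fill(C) -> (A=0 B=0 C=11)
  2. pour(C -> A) -> (A=4 B=0 C=7)
Target reached → yes.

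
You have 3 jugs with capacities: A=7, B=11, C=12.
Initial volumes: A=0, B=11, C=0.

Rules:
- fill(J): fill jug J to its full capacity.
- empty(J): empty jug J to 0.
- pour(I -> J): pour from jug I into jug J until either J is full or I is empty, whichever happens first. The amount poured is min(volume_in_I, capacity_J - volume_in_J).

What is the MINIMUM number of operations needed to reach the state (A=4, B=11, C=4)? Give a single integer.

Answer: 8

Derivation:
BFS from (A=0, B=11, C=0). One shortest path:
  1. pour(B -> A) -> (A=7 B=4 C=0)
  2. empty(A) -> (A=0 B=4 C=0)
  3. pour(B -> C) -> (A=0 B=0 C=4)
  4. fill(B) -> (A=0 B=11 C=4)
  5. pour(B -> A) -> (A=7 B=4 C=4)
  6. empty(A) -> (A=0 B=4 C=4)
  7. pour(B -> A) -> (A=4 B=0 C=4)
  8. fill(B) -> (A=4 B=11 C=4)
Reached target in 8 moves.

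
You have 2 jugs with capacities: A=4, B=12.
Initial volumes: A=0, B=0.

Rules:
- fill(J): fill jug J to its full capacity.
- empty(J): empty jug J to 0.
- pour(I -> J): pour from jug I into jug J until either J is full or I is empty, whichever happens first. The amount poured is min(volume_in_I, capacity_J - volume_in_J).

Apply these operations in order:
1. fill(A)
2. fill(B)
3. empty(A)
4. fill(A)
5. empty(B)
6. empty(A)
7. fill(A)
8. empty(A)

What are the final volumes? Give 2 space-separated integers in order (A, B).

Step 1: fill(A) -> (A=4 B=0)
Step 2: fill(B) -> (A=4 B=12)
Step 3: empty(A) -> (A=0 B=12)
Step 4: fill(A) -> (A=4 B=12)
Step 5: empty(B) -> (A=4 B=0)
Step 6: empty(A) -> (A=0 B=0)
Step 7: fill(A) -> (A=4 B=0)
Step 8: empty(A) -> (A=0 B=0)

Answer: 0 0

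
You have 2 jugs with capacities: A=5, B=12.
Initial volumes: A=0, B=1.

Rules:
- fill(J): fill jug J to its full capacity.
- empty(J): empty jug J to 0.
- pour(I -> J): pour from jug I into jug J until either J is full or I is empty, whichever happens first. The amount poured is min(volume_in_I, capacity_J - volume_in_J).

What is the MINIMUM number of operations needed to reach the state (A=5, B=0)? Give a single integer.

Answer: 2

Derivation:
BFS from (A=0, B=1). One shortest path:
  1. fill(A) -> (A=5 B=1)
  2. empty(B) -> (A=5 B=0)
Reached target in 2 moves.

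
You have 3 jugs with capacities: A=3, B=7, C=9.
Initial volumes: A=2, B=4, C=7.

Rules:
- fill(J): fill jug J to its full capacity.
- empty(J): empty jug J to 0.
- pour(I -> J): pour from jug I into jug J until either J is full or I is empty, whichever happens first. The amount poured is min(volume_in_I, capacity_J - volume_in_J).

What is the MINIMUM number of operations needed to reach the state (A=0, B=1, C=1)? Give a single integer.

BFS from (A=2, B=4, C=7). One shortest path:
  1. empty(A) -> (A=0 B=4 C=7)
  2. pour(B -> A) -> (A=3 B=1 C=7)
  3. pour(A -> C) -> (A=1 B=1 C=9)
  4. empty(C) -> (A=1 B=1 C=0)
  5. pour(A -> C) -> (A=0 B=1 C=1)
Reached target in 5 moves.

Answer: 5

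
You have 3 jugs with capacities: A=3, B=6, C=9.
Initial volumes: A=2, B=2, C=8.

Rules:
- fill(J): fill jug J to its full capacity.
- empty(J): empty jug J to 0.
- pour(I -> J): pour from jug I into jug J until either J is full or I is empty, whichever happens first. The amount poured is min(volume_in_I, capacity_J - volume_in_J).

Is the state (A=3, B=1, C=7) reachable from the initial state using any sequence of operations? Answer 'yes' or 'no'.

BFS explored all 179 reachable states.
Reachable set includes: (0,0,0), (0,0,1), (0,0,2), (0,0,3), (0,0,4), (0,0,5), (0,0,6), (0,0,7), (0,0,8), (0,0,9), (0,1,0), (0,1,2) ...
Target (A=3, B=1, C=7) not in reachable set → no.

Answer: no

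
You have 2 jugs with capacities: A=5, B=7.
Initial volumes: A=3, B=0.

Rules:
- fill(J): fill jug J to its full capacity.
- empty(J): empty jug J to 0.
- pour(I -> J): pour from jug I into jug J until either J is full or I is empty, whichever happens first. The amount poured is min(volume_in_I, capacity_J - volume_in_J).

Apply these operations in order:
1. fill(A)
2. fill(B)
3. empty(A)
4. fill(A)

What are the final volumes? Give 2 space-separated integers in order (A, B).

Step 1: fill(A) -> (A=5 B=0)
Step 2: fill(B) -> (A=5 B=7)
Step 3: empty(A) -> (A=0 B=7)
Step 4: fill(A) -> (A=5 B=7)

Answer: 5 7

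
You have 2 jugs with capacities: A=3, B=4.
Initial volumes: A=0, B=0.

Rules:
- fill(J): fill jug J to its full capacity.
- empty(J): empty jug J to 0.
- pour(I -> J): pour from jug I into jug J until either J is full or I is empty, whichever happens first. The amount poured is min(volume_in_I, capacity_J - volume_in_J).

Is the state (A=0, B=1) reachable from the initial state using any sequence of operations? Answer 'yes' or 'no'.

BFS from (A=0, B=0):
  1. fill(B) -> (A=0 B=4)
  2. pour(B -> A) -> (A=3 B=1)
  3. empty(A) -> (A=0 B=1)
Target reached → yes.

Answer: yes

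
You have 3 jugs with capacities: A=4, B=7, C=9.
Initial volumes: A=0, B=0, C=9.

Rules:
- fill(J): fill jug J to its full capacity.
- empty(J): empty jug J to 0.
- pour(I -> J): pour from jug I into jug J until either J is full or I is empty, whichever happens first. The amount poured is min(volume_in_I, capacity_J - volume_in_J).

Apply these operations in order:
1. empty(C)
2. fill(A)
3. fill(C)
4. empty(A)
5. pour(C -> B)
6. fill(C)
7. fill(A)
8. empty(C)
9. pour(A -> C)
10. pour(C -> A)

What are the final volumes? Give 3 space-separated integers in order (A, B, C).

Step 1: empty(C) -> (A=0 B=0 C=0)
Step 2: fill(A) -> (A=4 B=0 C=0)
Step 3: fill(C) -> (A=4 B=0 C=9)
Step 4: empty(A) -> (A=0 B=0 C=9)
Step 5: pour(C -> B) -> (A=0 B=7 C=2)
Step 6: fill(C) -> (A=0 B=7 C=9)
Step 7: fill(A) -> (A=4 B=7 C=9)
Step 8: empty(C) -> (A=4 B=7 C=0)
Step 9: pour(A -> C) -> (A=0 B=7 C=4)
Step 10: pour(C -> A) -> (A=4 B=7 C=0)

Answer: 4 7 0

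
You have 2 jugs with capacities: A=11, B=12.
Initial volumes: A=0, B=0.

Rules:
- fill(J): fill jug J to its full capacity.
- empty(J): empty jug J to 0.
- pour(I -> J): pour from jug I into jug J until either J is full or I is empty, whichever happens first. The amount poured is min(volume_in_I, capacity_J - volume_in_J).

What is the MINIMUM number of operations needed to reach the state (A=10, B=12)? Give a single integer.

Answer: 4

Derivation:
BFS from (A=0, B=0). One shortest path:
  1. fill(A) -> (A=11 B=0)
  2. pour(A -> B) -> (A=0 B=11)
  3. fill(A) -> (A=11 B=11)
  4. pour(A -> B) -> (A=10 B=12)
Reached target in 4 moves.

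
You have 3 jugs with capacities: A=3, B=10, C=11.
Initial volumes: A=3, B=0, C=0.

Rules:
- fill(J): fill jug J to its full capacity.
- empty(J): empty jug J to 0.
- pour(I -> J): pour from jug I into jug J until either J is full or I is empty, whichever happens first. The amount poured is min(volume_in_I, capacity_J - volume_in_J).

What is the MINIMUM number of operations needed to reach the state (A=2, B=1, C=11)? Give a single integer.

Answer: 7

Derivation:
BFS from (A=3, B=0, C=0). One shortest path:
  1. fill(B) -> (A=3 B=10 C=0)
  2. pour(B -> C) -> (A=3 B=0 C=10)
  3. pour(A -> C) -> (A=2 B=0 C=11)
  4. pour(C -> B) -> (A=2 B=10 C=1)
  5. empty(B) -> (A=2 B=0 C=1)
  6. pour(C -> B) -> (A=2 B=1 C=0)
  7. fill(C) -> (A=2 B=1 C=11)
Reached target in 7 moves.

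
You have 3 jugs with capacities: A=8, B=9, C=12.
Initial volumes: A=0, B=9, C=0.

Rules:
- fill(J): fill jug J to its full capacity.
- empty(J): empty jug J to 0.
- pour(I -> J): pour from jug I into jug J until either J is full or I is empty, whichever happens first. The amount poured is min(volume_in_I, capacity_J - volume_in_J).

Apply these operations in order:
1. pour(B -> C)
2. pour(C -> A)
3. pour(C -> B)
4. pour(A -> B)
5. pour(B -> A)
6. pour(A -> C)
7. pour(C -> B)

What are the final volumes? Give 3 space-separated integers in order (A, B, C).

Step 1: pour(B -> C) -> (A=0 B=0 C=9)
Step 2: pour(C -> A) -> (A=8 B=0 C=1)
Step 3: pour(C -> B) -> (A=8 B=1 C=0)
Step 4: pour(A -> B) -> (A=0 B=9 C=0)
Step 5: pour(B -> A) -> (A=8 B=1 C=0)
Step 6: pour(A -> C) -> (A=0 B=1 C=8)
Step 7: pour(C -> B) -> (A=0 B=9 C=0)

Answer: 0 9 0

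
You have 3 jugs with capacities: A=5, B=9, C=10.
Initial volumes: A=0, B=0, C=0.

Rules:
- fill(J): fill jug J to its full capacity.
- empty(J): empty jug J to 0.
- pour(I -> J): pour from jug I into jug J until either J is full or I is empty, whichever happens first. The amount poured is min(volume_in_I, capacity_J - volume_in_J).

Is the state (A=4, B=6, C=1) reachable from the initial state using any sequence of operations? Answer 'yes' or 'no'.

BFS explored all 372 reachable states.
Reachable set includes: (0,0,0), (0,0,1), (0,0,2), (0,0,3), (0,0,4), (0,0,5), (0,0,6), (0,0,7), (0,0,8), (0,0,9), (0,0,10), (0,1,0) ...
Target (A=4, B=6, C=1) not in reachable set → no.

Answer: no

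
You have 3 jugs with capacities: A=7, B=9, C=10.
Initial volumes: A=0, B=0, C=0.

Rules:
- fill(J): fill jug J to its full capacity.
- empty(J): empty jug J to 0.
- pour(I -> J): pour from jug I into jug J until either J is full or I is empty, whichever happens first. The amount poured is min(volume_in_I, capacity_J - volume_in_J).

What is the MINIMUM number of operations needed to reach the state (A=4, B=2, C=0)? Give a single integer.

Answer: 6

Derivation:
BFS from (A=0, B=0, C=0). One shortest path:
  1. fill(A) -> (A=7 B=0 C=0)
  2. fill(B) -> (A=7 B=9 C=0)
  3. pour(A -> C) -> (A=0 B=9 C=7)
  4. pour(B -> A) -> (A=7 B=2 C=7)
  5. pour(A -> C) -> (A=4 B=2 C=10)
  6. empty(C) -> (A=4 B=2 C=0)
Reached target in 6 moves.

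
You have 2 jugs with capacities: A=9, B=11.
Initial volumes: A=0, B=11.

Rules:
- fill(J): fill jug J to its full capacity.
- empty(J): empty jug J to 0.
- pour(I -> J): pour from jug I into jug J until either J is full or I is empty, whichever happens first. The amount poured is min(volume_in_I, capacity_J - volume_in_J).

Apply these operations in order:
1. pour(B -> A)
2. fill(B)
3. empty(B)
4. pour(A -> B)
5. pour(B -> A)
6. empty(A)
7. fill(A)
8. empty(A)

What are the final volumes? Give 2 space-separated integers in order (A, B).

Step 1: pour(B -> A) -> (A=9 B=2)
Step 2: fill(B) -> (A=9 B=11)
Step 3: empty(B) -> (A=9 B=0)
Step 4: pour(A -> B) -> (A=0 B=9)
Step 5: pour(B -> A) -> (A=9 B=0)
Step 6: empty(A) -> (A=0 B=0)
Step 7: fill(A) -> (A=9 B=0)
Step 8: empty(A) -> (A=0 B=0)

Answer: 0 0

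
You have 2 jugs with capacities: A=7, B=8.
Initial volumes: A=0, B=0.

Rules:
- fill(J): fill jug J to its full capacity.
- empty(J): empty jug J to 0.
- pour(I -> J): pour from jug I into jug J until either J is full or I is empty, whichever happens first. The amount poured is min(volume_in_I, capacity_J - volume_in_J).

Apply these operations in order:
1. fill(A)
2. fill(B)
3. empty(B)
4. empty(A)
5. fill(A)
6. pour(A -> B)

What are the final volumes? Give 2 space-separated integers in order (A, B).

Step 1: fill(A) -> (A=7 B=0)
Step 2: fill(B) -> (A=7 B=8)
Step 3: empty(B) -> (A=7 B=0)
Step 4: empty(A) -> (A=0 B=0)
Step 5: fill(A) -> (A=7 B=0)
Step 6: pour(A -> B) -> (A=0 B=7)

Answer: 0 7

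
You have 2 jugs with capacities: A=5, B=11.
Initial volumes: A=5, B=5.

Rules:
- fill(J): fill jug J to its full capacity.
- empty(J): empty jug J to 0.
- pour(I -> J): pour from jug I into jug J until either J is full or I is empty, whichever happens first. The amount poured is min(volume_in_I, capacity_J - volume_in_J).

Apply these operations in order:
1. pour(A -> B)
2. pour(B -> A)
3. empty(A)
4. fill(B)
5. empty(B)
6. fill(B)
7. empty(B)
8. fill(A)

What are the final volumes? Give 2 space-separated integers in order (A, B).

Answer: 5 0

Derivation:
Step 1: pour(A -> B) -> (A=0 B=10)
Step 2: pour(B -> A) -> (A=5 B=5)
Step 3: empty(A) -> (A=0 B=5)
Step 4: fill(B) -> (A=0 B=11)
Step 5: empty(B) -> (A=0 B=0)
Step 6: fill(B) -> (A=0 B=11)
Step 7: empty(B) -> (A=0 B=0)
Step 8: fill(A) -> (A=5 B=0)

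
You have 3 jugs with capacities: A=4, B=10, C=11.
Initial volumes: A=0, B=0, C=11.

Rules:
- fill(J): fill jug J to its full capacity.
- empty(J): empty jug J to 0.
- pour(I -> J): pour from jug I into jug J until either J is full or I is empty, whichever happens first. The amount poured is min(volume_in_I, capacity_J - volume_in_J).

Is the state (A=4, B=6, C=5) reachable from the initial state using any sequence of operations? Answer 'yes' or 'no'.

Answer: yes

Derivation:
BFS from (A=0, B=0, C=11):
  1. fill(A) -> (A=4 B=0 C=11)
  2. pour(A -> B) -> (A=0 B=4 C=11)
  3. pour(C -> B) -> (A=0 B=10 C=5)
  4. pour(B -> A) -> (A=4 B=6 C=5)
Target reached → yes.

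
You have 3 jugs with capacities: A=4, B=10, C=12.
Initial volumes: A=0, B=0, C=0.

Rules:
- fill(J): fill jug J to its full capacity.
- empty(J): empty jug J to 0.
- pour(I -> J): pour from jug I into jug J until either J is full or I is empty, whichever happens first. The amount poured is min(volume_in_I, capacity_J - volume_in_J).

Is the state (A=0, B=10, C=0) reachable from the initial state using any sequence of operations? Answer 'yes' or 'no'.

BFS from (A=0, B=0, C=0):
  1. fill(B) -> (A=0 B=10 C=0)
Target reached → yes.

Answer: yes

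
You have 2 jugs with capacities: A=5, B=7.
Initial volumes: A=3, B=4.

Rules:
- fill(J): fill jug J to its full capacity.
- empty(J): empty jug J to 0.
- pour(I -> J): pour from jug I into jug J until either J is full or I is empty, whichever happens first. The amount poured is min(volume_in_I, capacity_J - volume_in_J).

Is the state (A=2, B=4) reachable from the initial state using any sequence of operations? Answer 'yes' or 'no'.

Answer: no

Derivation:
BFS explored all 25 reachable states.
Reachable set includes: (0,0), (0,1), (0,2), (0,3), (0,4), (0,5), (0,6), (0,7), (1,0), (1,7), (2,0), (2,7) ...
Target (A=2, B=4) not in reachable set → no.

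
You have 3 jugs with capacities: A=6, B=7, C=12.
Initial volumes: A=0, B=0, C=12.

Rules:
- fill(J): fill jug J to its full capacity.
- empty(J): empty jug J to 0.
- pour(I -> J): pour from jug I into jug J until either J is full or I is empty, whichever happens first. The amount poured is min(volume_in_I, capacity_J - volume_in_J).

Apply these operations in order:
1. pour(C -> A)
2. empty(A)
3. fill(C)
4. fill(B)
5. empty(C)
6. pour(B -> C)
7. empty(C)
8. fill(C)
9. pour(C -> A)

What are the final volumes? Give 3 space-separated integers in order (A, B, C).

Step 1: pour(C -> A) -> (A=6 B=0 C=6)
Step 2: empty(A) -> (A=0 B=0 C=6)
Step 3: fill(C) -> (A=0 B=0 C=12)
Step 4: fill(B) -> (A=0 B=7 C=12)
Step 5: empty(C) -> (A=0 B=7 C=0)
Step 6: pour(B -> C) -> (A=0 B=0 C=7)
Step 7: empty(C) -> (A=0 B=0 C=0)
Step 8: fill(C) -> (A=0 B=0 C=12)
Step 9: pour(C -> A) -> (A=6 B=0 C=6)

Answer: 6 0 6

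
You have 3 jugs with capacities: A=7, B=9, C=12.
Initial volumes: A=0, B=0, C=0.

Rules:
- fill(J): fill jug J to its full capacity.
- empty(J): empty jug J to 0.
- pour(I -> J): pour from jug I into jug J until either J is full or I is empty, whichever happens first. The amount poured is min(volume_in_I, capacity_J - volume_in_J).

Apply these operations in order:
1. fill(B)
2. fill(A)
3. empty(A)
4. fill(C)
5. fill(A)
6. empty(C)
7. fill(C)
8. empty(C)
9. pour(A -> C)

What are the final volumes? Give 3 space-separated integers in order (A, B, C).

Answer: 0 9 7

Derivation:
Step 1: fill(B) -> (A=0 B=9 C=0)
Step 2: fill(A) -> (A=7 B=9 C=0)
Step 3: empty(A) -> (A=0 B=9 C=0)
Step 4: fill(C) -> (A=0 B=9 C=12)
Step 5: fill(A) -> (A=7 B=9 C=12)
Step 6: empty(C) -> (A=7 B=9 C=0)
Step 7: fill(C) -> (A=7 B=9 C=12)
Step 8: empty(C) -> (A=7 B=9 C=0)
Step 9: pour(A -> C) -> (A=0 B=9 C=7)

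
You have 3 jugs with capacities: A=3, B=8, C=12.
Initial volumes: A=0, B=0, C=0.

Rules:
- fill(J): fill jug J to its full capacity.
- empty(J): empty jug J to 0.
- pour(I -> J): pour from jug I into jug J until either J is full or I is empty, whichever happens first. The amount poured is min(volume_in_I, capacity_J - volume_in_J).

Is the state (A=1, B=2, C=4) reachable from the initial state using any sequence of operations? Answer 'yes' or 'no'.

BFS explored all 314 reachable states.
Reachable set includes: (0,0,0), (0,0,1), (0,0,2), (0,0,3), (0,0,4), (0,0,5), (0,0,6), (0,0,7), (0,0,8), (0,0,9), (0,0,10), (0,0,11) ...
Target (A=1, B=2, C=4) not in reachable set → no.

Answer: no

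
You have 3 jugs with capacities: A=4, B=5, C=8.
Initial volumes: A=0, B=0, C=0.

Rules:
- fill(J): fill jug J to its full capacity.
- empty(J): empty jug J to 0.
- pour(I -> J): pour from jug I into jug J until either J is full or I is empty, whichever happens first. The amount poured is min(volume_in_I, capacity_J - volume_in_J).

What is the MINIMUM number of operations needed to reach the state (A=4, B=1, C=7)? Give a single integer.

BFS from (A=0, B=0, C=0). One shortest path:
  1. fill(A) -> (A=4 B=0 C=0)
  2. fill(C) -> (A=4 B=0 C=8)
  3. pour(A -> B) -> (A=0 B=4 C=8)
  4. pour(C -> B) -> (A=0 B=5 C=7)
  5. pour(B -> A) -> (A=4 B=1 C=7)
Reached target in 5 moves.

Answer: 5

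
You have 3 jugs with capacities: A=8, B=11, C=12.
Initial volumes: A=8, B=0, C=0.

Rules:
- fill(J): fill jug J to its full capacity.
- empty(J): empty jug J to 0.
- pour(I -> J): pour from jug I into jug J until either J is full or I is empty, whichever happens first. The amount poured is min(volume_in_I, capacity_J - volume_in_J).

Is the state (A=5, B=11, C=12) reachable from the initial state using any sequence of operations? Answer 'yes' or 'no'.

BFS from (A=8, B=0, C=0):
  1. fill(C) -> (A=8 B=0 C=12)
  2. pour(A -> B) -> (A=0 B=8 C=12)
  3. fill(A) -> (A=8 B=8 C=12)
  4. pour(A -> B) -> (A=5 B=11 C=12)
Target reached → yes.

Answer: yes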